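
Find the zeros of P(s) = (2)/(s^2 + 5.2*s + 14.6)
Numerator is a nonzero constant (2) → Zeros: none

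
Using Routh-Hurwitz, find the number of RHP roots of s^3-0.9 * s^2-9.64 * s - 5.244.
Routh array:
s^3: [1, -9.64]; s^2: [-0.9, -5.244]; s^1: [-15.4667]; s^0: [-5.244]
First column: [1, -0.9, -15.4667, -5.244]. Sign changes = RHP roots = 1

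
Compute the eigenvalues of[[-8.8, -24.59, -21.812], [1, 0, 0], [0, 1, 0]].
Eigenvalues solve det(λI - A) = 0.
Characteristic polynomial: λ^3 + 8.8*λ^2 + 24.59*λ + 21.812 = 0.
Factor: (λ + 4.1)(λ + 1.9)(λ + 2.8) = 0.
Roots: -1.9, -2.8, -4.1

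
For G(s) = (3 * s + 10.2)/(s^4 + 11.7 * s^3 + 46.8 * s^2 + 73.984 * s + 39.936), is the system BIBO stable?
Denominator: s^4 + 11.7*s^3 + 46.8*s^2 + 73.984*s + 39.936 = (s + 4.8)(s + 1.3)(s + 1.6)(s + 4). Poles: -1.3, -1.6, -4, -4.8. All Re(p)<0: Yes (stable)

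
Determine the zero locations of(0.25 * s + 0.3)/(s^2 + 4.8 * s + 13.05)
Set numerator = 0: 0.25*s + 0.3 = 0 → Zeros: -1.2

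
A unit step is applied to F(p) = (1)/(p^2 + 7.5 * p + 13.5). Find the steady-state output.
FVT: lim_{t→∞} y(t) = lim_{p→0} p*Y(p) where Y(p) = F(p)/p.
= lim_{p→0} F(p) = F(0) = num(0)/den(0) = 1/13.5 = 0.07407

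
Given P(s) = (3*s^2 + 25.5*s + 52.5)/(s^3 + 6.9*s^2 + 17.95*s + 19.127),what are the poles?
Set denominator = 0: s^3 + 6.9*s^2 + 17.95*s + 19.127 = (s + 3.1)(s^2 + 3.8*s + 6.17) = 0 → Poles: -1.9 + 1.6j, -1.9 - 1.6j, -3.1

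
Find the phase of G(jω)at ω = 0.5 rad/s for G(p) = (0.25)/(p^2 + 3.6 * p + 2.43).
Substitute p = j*0.5: G(j0.5) = 0.0681898 - 0.0563035j.
∠G(j0.5) = atan2(Im, Re) = atan2(-0.0563035, 0.0681898) = -39.55°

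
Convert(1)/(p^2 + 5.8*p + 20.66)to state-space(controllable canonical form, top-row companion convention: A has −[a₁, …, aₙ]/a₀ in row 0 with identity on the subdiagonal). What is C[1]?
Reachable canonical form: C = numerator coefficients (right-aligned, zero-padded to length n).
num = 1, C = [[0, 1]].
C[1] = 1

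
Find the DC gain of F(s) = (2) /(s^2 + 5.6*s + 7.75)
DC gain = F(0) = num(0)/den(0) = 2/7.75 = 0.2581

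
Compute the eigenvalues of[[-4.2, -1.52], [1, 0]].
Eigenvalues solve det(λI - A) = 0.
Characteristic polynomial: λ^2 + 4.2*λ + 1.52 = 0.
Factor: (λ + 3.8)(λ + 0.4) = 0.
Roots: -0.4, -3.8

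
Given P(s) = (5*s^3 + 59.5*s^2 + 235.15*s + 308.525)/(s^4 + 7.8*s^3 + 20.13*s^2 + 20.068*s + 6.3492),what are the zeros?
Set numerator = 0: 5*s^3 + 59.5*s^2 + 235.15*s + 308.525 = 5*(s + 4.1)(s + 3.5)(s + 4.3) = 0 → Zeros: -3.5, -4.1, -4.3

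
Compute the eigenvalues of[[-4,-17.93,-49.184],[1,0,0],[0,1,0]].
Eigenvalues solve det(λI - A) = 0.
Characteristic polynomial: λ^3 + 4*λ^2 + 17.93*λ + 49.184 = 0.
Factor: (λ + 3.2)(λ^2 + 0.8*λ + 15.37) = 0.
Roots: -0.4 + 3.9j, -0.4 - 3.9j, -3.2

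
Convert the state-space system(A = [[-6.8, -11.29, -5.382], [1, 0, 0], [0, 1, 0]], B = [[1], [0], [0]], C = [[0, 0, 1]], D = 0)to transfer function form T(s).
T(s) = C(sI - A)⁻¹B + D.
Characteristic polynomial det(sI - A) = s^3 + 6.8*s^2 + 11.29*s + 5.382.
Numerator from C·adj(sI-A)·B + D·det(sI-A) = 1.
T(s) = (1)/(s^3 + 6.8*s^2 + 11.29*s + 5.382)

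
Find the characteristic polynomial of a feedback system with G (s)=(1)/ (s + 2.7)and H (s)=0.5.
Characteristic poly = G_den * H_den + G_num * H_num = (s + 2.7) + (0.5) = s + 3.2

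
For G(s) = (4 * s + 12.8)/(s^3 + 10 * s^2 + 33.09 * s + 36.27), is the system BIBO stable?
Denominator: s^3 + 10*s^2 + 33.09*s + 36.27 = (s + 3.9)(s + 3.1)(s + 3). Poles: -3, -3.1, -3.9. All Re(p)<0: Yes (stable)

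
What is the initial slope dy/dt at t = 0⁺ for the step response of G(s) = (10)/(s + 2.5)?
IVT: y'(0⁺) = lim_{s→∞} s²·Y(s) = lim_{s→∞} s·G(s).
deg(num) = 0, deg(den) = 1, relative degree = 1, so s·G(s) → (leading num)/(leading den) = 10/1 = 10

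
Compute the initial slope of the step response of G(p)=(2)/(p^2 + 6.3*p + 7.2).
IVT: y'(0⁺) = lim_{p→∞} p²·Y(p) = lim_{p→∞} p·G(p).
deg(num) = 0, deg(den) = 2, relative degree = 2 ≥ 2, so p·G(p) → 0. Initial slope = 0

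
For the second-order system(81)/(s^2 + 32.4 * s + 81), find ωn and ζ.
Standard form: ωn²/(s²+2ζωn·s+ωn²).
const=81=ωn² → ωn=9, s coeff=32.4=2ζωn → ζ=1.8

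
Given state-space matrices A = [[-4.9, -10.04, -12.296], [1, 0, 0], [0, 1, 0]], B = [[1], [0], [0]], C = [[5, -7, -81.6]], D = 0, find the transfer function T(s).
T(s) = C(sI - A)⁻¹B + D.
Characteristic polynomial det(sI - A) = s^3 + 4.9*s^2 + 10.04*s + 12.296.
Numerator from C·adj(sI-A)·B + D·det(sI-A) = 5*s^2 - 7*s - 81.6.
T(s) = (5*s^2 - 7*s - 81.6)/(s^3 + 4.9*s^2 + 10.04*s + 12.296)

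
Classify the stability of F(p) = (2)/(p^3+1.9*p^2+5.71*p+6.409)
Denominator: p^3 + 1.9*p^2 + 5.71*p + 6.409 = (p + 1.3)(p^2 + 0.6*p + 4.93). Poles: -0.3 + 2.2j, -0.3 - 2.2j, -1.3. Stable (all poles in LHP)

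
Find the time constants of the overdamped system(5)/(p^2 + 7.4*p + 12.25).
Overdamped: real poles at -4.9, -2.5. τ = -1/pole → τ₁ = 0.2041, τ₂ = 0.4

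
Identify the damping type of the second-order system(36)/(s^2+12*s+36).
Standard form: ωn²/(s²+2ζωn·s+ωn²) gives ωn=6, ζ=1.
Critically damped (ζ = 1)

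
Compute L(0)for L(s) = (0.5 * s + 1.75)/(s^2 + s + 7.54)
DC gain = L(0) = num(0)/den(0) = 1.75/7.54 = 0.2321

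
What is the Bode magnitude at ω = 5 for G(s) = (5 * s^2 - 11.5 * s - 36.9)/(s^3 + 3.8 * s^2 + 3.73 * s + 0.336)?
Substitute s = j*5: G(j5) = 1.0577 - 0.580856j.
|G(j5)| = sqrt(Re² + Im²) = 1.207.
20*log₁₀(1.207) = 1.63 dB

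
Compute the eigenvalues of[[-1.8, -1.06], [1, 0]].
Eigenvalues solve det(λI - A) = 0.
Characteristic polynomial: λ^2 + 1.8*λ + 1.06 = 0.
Roots: -0.9 + 0.5j, -0.9 - 0.5j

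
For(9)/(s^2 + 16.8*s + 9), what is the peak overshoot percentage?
Standard form: ωn²/(s²+2ζωn·s+ωn²) → ωn = 3, ζ = 2.8.
ζ ≥ 1, so the response is non-oscillatory: peak overshoot = 0%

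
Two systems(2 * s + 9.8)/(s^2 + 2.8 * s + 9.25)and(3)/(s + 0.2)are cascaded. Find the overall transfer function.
Series: H = H₁ · H₂ = (n₁·n₂)/(d₁·d₂).
Num: n₁·n₂ = 6*s + 29.4. Den: d₁·d₂ = s^3 + 3*s^2 + 9.81*s + 1.85.
H(s) = (6*s + 29.4)/(s^3 + 3*s^2 + 9.81*s + 1.85)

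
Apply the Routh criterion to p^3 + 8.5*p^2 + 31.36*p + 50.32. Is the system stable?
Routh array:
p^3: [1, 31.36]; p^2: [8.5, 50.32]; p^1: [25.44]; p^0: [50.32]
First column: [1, 8.5, 25.44, 50.32]. Sign changes = 0.
Yes, stable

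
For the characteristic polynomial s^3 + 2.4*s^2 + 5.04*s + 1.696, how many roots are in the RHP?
s^3 + 2.4*s^2 + 5.04*s + 1.696 = (s + 0.4)(s^2 + 2*s + 4.24). Poles: -0.4, -1 + 1.8j, -1 - 1.8j. RHP poles (Re>0): 0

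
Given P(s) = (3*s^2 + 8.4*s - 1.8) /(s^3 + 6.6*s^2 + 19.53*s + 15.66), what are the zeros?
Set numerator = 0: 3*s^2 + 8.4*s - 1.8 = 3*(s + 3)(s - 0.2) = 0 → Zeros: -3, 0.2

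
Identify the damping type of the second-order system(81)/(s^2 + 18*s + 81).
Standard form: ωn²/(s²+2ζωn·s+ωn²) gives ωn=9, ζ=1.
Critically damped (ζ = 1)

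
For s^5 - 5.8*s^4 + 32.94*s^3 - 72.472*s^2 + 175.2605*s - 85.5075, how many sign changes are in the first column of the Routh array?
Routh array:
s^5: [1, 32.94, 175.2605]; s^4: [-5.8, -72.472, -85.5075]; s^3: [20.4448, 160.518]; s^2: [-26.9346, -85.5075]; s^1: [95.6131]; s^0: [-85.5075]
First column: [1, -5.8, 20.4448, -26.9346, 95.6131, -85.5075]. Sign changes = 5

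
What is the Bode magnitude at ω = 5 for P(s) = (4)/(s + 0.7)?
Substitute s = j*5: P(j5) = 0.109847 - 0.784621j.
|P(j5)| = sqrt(Re² + Im²) = 0.7923.
20*log₁₀(0.7923) = -2.02 dB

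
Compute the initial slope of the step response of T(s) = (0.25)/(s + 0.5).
IVT: y'(0⁺) = lim_{s→∞} s²·Y(s) = lim_{s→∞} s·T(s).
deg(num) = 0, deg(den) = 1, relative degree = 1, so s·T(s) → (leading num)/(leading den) = 0.25/1 = 0.25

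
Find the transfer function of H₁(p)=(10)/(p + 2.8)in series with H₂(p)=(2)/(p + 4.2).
Series: H = H₁ · H₂ = (n₁·n₂)/(d₁·d₂).
Num: n₁·n₂ = 20. Den: d₁·d₂ = p^2 + 7*p + 11.76.
H(p) = (20)/(p^2 + 7*p + 11.76)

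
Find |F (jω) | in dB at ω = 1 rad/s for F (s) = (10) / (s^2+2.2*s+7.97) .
Substitute s = j*1: F(j1) = 1.30473 - 0.411824j.
|F(j1)| = sqrt(Re² + Im²) = 1.368.
20*log₁₀(1.368) = 2.72 dB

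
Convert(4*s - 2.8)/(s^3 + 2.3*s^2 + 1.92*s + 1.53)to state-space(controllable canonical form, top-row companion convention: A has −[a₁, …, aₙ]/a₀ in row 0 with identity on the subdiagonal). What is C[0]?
Reachable canonical form: C = numerator coefficients (right-aligned, zero-padded to length n).
num = 4*s - 2.8, C = [[0, 4, -2.8]].
C[0] = 0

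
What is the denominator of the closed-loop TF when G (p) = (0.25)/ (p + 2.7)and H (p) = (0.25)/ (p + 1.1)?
Characteristic poly = G_den * H_den + G_num * H_num = (p^2 + 3.8*p + 2.97) + (0.0625) = p^2 + 3.8*p + 3.0325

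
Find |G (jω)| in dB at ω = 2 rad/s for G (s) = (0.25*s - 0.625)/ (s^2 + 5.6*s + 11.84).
Substitute s = j*2: G(j2) = 0.00374521 + 0.0584252j.
|G(j2)| = sqrt(Re² + Im²) = 0.05855.
20*log₁₀(0.05855) = -24.65 dB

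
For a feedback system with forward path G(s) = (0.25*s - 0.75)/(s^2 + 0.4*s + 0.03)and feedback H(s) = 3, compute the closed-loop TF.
Closed-loop T = G/(1+GH).
Numerator: G_num * H_den = 0.25*s - 0.75.
Denominator: G_den * H_den + G_num * H_num = (s^2 + 0.4*s + 0.03) + (0.75*s - 2.25) = s^2 + 1.15*s - 2.22.
T(s) = (0.25*s - 0.75)/(s^2 + 1.15*s - 2.22)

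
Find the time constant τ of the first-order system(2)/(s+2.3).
First-order system: τ = -1/pole. Pole = -2.3. τ = -1/(-2.3) = 0.4348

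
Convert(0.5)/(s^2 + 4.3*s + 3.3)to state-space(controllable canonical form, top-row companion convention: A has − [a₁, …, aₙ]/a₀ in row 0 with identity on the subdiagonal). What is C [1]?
Reachable canonical form: C = numerator coefficients (right-aligned, zero-padded to length n).
num = 0.5, C = [[0, 0.5]].
C[1] = 0.5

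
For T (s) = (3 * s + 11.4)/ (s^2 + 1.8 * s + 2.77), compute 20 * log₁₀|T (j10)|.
Substitute s = j*10: T(j10) = -0.0581347 - 0.319309j.
|T(j10)| = sqrt(Re² + Im²) = 0.3246.
20*log₁₀(0.3246) = -9.77 dB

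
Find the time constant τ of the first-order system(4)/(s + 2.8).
First-order system: τ = -1/pole. Pole = -2.8. τ = -1/(-2.8) = 0.3571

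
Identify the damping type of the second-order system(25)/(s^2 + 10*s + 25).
Standard form: ωn²/(s²+2ζωn·s+ωn²) gives ωn=5, ζ=1.
Critically damped (ζ = 1)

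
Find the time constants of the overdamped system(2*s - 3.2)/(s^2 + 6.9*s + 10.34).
Overdamped: real poles at -4.7, -2.2. τ = -1/pole → τ₁ = 0.2128, τ₂ = 0.4545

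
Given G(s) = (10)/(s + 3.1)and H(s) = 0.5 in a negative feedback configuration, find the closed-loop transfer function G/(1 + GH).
Closed-loop T = G/(1+GH).
Numerator: G_num * H_den = 10.
Denominator: G_den * H_den + G_num * H_num = (s + 3.1) + (5) = s + 8.1.
T(s) = (10)/(s + 8.1)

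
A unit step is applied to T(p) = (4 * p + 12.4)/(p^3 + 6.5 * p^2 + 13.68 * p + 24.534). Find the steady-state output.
FVT: lim_{t→∞} y(t) = lim_{p→0} p*Y(p) where Y(p) = T(p)/p.
= lim_{p→0} T(p) = T(0) = num(0)/den(0) = 12.4/24.534 = 0.5054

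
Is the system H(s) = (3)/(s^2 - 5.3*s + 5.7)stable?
Denominator: s^2 - 5.3*s + 5.7 = (s - 3.8)(s - 1.5). Poles: 1.5, 3.8. All Re(p)<0: No (unstable)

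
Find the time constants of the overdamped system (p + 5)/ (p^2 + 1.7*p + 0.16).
Overdamped: real poles at -0.1, -1.6. τ = -1/pole → τ₁ = 10, τ₂ = 0.625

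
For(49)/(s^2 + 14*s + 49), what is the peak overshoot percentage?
Standard form: ωn²/(s²+2ζωn·s+ωn²) → ωn = 7, ζ = 1.
ζ ≥ 1, so the response is non-oscillatory: peak overshoot = 0%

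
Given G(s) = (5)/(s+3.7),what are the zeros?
Numerator is a nonzero constant (5) → Zeros: none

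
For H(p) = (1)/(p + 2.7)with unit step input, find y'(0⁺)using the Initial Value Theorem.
IVT: y'(0⁺) = lim_{p→∞} p²·Y(p) = lim_{p→∞} p·H(p).
deg(num) = 0, deg(den) = 1, relative degree = 1, so p·H(p) → (leading num)/(leading den) = 1/1 = 1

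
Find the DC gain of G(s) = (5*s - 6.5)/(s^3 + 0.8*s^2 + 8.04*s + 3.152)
DC gain = G(0) = num(0)/den(0) = -6.5/3.152 = -2.062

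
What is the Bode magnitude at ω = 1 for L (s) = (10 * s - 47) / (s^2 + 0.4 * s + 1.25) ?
Substitute s = j*1: L(j1) = -34.8315 + 95.7303j.
|L(j1)| = sqrt(Re² + Im²) = 101.9.
20*log₁₀(101.9) = 40.16 dB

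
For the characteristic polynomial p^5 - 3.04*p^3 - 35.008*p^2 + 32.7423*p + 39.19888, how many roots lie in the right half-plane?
Factor: p^5 - 3.04*p^3 - 35.008*p^2 + 32.7423*p + 39.19888 = (p - 1.6)(p - 3.1)(p + 0.7)(p^2 + 4*p + 11.29).
Roots: -0.7, -2 + 2.7j, -2 - 2.7j, 1.6, 3.1.
RHP roots (Re>0): 2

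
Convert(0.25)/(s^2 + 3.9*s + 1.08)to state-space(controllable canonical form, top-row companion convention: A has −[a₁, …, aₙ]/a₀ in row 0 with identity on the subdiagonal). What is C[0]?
Reachable canonical form: C = numerator coefficients (right-aligned, zero-padded to length n).
num = 0.25, C = [[0, 0.25]].
C[0] = 0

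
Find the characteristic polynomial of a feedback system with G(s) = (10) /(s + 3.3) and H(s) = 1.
Characteristic poly = G_den * H_den + G_num * H_num = (s + 3.3) + (10) = s + 13.3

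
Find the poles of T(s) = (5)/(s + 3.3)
Set denominator = 0: s + 3.3 = 0 → Poles: -3.3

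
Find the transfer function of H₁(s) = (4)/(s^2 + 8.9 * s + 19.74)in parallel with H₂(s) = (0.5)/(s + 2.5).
Parallel: H = H₁ + H₂ = (n₁·d₂ + n₂·d₁)/(d₁·d₂).
n₁·d₂ = 4*s + 10. n₂·d₁ = 0.5*s^2 + 4.45*s + 9.87. Sum = 0.5*s^2 + 8.45*s + 19.87. d₁·d₂ = s^3 + 11.4*s^2 + 41.99*s + 49.35.
H(s) = (0.5*s^2 + 8.45*s + 19.87)/(s^3 + 11.4*s^2 + 41.99*s + 49.35)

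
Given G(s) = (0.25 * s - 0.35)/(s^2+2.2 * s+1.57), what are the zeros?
Set numerator = 0: 0.25*s - 0.35 = 0 → Zeros: 1.4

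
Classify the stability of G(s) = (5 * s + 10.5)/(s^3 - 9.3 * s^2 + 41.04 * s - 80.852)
Denominator: s^3 - 9.3*s^2 + 41.04*s - 80.852 = (s - 4.1)(s^2 - 5.2*s + 19.72). Poles: 2.6 + 3.6j, 2.6 - 3.6j, 4.1. Unstable (3 pole(s) in RHP)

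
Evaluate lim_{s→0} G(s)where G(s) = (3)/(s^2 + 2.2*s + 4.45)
DC gain = G(0) = num(0)/den(0) = 3/4.45 = 0.6742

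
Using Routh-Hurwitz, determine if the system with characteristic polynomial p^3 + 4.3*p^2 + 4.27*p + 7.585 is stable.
Routh array:
p^3: [1, 4.27]; p^2: [4.3, 7.585]; p^1: [2.50605]; p^0: [7.585]
First column: [1, 4.3, 2.50605, 7.585]. Sign changes = 0.
Yes, stable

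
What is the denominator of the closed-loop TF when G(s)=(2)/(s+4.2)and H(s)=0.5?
Characteristic poly = G_den * H_den + G_num * H_num = (s + 4.2) + (1) = s + 5.2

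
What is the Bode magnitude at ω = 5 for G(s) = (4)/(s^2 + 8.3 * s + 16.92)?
Substitute s = j*5: G(j5) = -0.0180808 - 0.0928652j.
|G(j5)| = sqrt(Re² + Im²) = 0.09461.
20*log₁₀(0.09461) = -20.48 dB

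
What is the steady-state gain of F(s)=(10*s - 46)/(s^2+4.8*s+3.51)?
DC gain = F(0) = num(0)/den(0) = -46/3.51 = -13.11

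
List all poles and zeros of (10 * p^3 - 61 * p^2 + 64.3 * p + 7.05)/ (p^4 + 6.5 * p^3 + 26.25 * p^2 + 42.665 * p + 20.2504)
Set denominator = 0: p^4 + 6.5*p^3 + 26.25*p^2 + 42.665*p + 20.2504 = (p + 0.8)(p + 1.7)(p^2 + 4*p + 14.89) = 0 → Poles: -0.8, -1.7, -2 + 3.3j, -2 - 3.3j
Set numerator = 0: 10*p^3 - 61*p^2 + 64.3*p + 7.05 = 10*(p + 0.1)(p - 1.5)(p - 4.7) = 0 → Zeros: -0.1, 1.5, 4.7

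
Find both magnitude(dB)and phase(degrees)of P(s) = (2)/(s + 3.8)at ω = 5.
Substitute s = j*5: P(j5) = 0.192698 - 0.25355j.
|P| = 20*log₁₀(sqrt(Re²+Im²)) = -9.94 dB.
∠P = atan2(Im, Re) = -52.77°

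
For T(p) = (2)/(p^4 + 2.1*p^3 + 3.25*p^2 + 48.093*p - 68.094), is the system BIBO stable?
Denominator: p^4 + 2.1*p^3 + 3.25*p^2 + 48.093*p - 68.094 = (p + 4.5)(p - 1.2)(p^2 - 1.2*p + 12.61). Poles: -4.5, 0.6 + 3.5j, 0.6 - 3.5j, 1.2. All Re(p)<0: No (unstable)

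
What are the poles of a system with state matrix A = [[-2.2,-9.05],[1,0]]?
Eigenvalues solve det(λI - A) = 0.
Characteristic polynomial: λ^2 + 2.2*λ + 9.05 = 0.
Roots: -1.1 + 2.8j, -1.1 - 2.8j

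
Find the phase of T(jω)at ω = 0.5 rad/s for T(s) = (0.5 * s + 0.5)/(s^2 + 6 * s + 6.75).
Substitute s = j*0.5: T(j0.5) = 0.0780488 + 0.00243902j.
∠T(j0.5) = atan2(Im, Re) = atan2(0.00243902, 0.0780488) = 1.79°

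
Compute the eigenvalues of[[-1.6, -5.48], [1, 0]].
Eigenvalues solve det(λI - A) = 0.
Characteristic polynomial: λ^2 + 1.6*λ + 5.48 = 0.
Roots: -0.8 + 2.2j, -0.8 - 2.2j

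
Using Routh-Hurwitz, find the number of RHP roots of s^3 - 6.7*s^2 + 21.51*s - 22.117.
Routh array:
s^3: [1, 21.51]; s^2: [-6.7, -22.117]; s^1: [18.209]; s^0: [-22.117]
First column: [1, -6.7, 18.209, -22.117]. Sign changes = RHP roots = 3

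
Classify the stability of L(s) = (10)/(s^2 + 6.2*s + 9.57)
Denominator: s^2 + 6.2*s + 9.57 = (s + 2.9)(s + 3.3). Poles: -2.9, -3.3. Stable (all poles in LHP)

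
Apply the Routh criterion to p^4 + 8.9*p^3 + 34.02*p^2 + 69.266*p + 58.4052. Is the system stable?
Routh array:
p^4: [1, 34.02, 58.4052]; p^3: [8.9, 69.266]; p^2: [26.2373, 58.4052]; p^1: [49.4543]; p^0: [58.4052]
First column: [1, 8.9, 26.2373, 49.4543, 58.4052]. Sign changes = 0.
Yes, stable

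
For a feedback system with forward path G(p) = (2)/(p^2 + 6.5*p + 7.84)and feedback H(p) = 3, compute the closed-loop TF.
Closed-loop T = G/(1+GH).
Numerator: G_num * H_den = 2.
Denominator: G_den * H_den + G_num * H_num = (p^2 + 6.5*p + 7.84) + (6) = p^2 + 6.5*p + 13.84.
T(p) = (2)/(p^2 + 6.5*p + 13.84)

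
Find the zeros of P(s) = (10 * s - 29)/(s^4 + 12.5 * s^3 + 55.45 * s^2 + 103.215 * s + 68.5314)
Set numerator = 0: 10*s - 29 = 0 → Zeros: 2.9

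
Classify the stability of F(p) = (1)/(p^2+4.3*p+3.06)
Denominator: p^2 + 4.3*p + 3.06 = (p + 3.4)(p + 0.9). Poles: -0.9, -3.4. Stable (all poles in LHP)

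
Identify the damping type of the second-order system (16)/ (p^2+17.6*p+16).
Standard form: ωn²/(p²+2ζωn·p+ωn²) gives ωn=4, ζ=2.2.
Overdamped (ζ = 2.2 > 1)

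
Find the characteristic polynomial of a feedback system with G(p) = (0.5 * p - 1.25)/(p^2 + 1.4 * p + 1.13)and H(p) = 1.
Characteristic poly = G_den * H_den + G_num * H_num = (p^2 + 1.4*p + 1.13) + (0.5*p - 1.25) = p^2 + 1.9*p - 0.12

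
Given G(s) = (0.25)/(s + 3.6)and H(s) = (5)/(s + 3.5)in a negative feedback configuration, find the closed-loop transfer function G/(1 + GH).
Closed-loop T = G/(1+GH).
Numerator: G_num * H_den = 0.25*s + 0.875.
Denominator: G_den * H_den + G_num * H_num = (s^2 + 7.1*s + 12.6) + (1.25) = s^2 + 7.1*s + 13.85.
T(s) = (0.25*s + 0.875)/(s^2 + 7.1*s + 13.85)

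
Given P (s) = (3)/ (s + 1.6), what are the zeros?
Numerator is a nonzero constant (3) → Zeros: none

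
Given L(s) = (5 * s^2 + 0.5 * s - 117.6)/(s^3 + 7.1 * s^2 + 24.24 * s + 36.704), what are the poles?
Set denominator = 0: s^3 + 7.1*s^2 + 24.24*s + 36.704 = (s + 3.1)(s^2 + 4*s + 11.84) = 0 → Poles: -2 + 2.8j, -2 - 2.8j, -3.1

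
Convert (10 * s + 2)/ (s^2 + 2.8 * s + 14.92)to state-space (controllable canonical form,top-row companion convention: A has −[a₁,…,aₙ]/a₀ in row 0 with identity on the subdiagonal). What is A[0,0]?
Reachable canonical form for den = s^2 + 2.8*s + 14.92: top row of A = -[a₁,a₂,...,aₙ]/a₀, ones on the subdiagonal, zeros elsewhere.
A = [[-2.8, -14.92], [1, 0]].
A[0,0] = -2.8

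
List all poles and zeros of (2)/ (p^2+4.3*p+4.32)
Set denominator = 0: p^2 + 4.3*p + 4.32 = (p + 1.6)(p + 2.7) = 0 → Poles: -1.6, -2.7
Numerator is a nonzero constant (2) → Zeros: none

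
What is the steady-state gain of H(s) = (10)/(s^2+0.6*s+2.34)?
DC gain = H(0) = num(0)/den(0) = 10/2.34 = 4.274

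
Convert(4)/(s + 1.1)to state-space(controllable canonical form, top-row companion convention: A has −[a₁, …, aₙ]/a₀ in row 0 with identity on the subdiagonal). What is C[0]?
Reachable canonical form: C = numerator coefficients (right-aligned, zero-padded to length n).
num = 4, C = [[4]].
C[0] = 4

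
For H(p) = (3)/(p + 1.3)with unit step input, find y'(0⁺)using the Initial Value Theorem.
IVT: y'(0⁺) = lim_{p→∞} p²·Y(p) = lim_{p→∞} p·H(p).
deg(num) = 0, deg(den) = 1, relative degree = 1, so p·H(p) → (leading num)/(leading den) = 3/1 = 3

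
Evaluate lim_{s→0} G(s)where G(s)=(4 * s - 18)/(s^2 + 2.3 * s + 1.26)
DC gain = G(0) = num(0)/den(0) = -18/1.26 = -14.29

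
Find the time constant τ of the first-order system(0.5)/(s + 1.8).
First-order system: τ = -1/pole. Pole = -1.8. τ = -1/(-1.8) = 0.5556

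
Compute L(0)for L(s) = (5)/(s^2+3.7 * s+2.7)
DC gain = L(0) = num(0)/den(0) = 5/2.7 = 1.852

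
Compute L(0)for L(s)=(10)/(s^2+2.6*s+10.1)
DC gain = L(0) = num(0)/den(0) = 10/10.1 = 0.9901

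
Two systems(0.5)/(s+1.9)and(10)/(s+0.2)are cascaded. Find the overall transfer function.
Series: H = H₁ · H₂ = (n₁·n₂)/(d₁·d₂).
Num: n₁·n₂ = 5. Den: d₁·d₂ = s^2 + 2.1*s + 0.38.
H(s) = (5)/(s^2 + 2.1*s + 0.38)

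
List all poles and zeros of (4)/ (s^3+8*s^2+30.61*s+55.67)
Set denominator = 0: s^3 + 8*s^2 + 30.61*s + 55.67 = (s + 3.8)(s^2 + 4.2*s + 14.65) = 0 → Poles: -2.1 + 3.2j, -2.1 - 3.2j, -3.8
Numerator is a nonzero constant (4) → Zeros: none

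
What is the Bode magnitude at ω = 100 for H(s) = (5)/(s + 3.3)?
Substitute s = j*100: H(j100) = 0.00164821 - 0.0499456j.
|H(j100)| = sqrt(Re² + Im²) = 0.04997.
20*log₁₀(0.04997) = -26.03 dB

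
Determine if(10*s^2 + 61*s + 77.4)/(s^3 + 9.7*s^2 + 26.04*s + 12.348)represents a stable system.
Denominator: s^3 + 9.7*s^2 + 26.04*s + 12.348 = (s + 4.2)(s + 4.9)(s + 0.6). Poles: -0.6, -4.2, -4.9. All Re(p)<0: Yes (stable)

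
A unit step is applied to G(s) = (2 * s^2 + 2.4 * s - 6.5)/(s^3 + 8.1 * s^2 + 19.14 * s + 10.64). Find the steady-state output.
FVT: lim_{t→∞} y(t) = lim_{s→0} s*Y(s) where Y(s) = G(s)/s.
= lim_{s→0} G(s) = G(0) = num(0)/den(0) = -6.5/10.64 = -0.6109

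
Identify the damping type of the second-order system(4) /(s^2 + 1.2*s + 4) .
Standard form: ωn²/(s²+2ζωn·s+ωn²) gives ωn=2, ζ=0.3.
Underdamped (ζ = 0.3 < 1)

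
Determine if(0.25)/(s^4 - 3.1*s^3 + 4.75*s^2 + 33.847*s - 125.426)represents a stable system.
Denominator: s^4 - 3.1*s^3 + 4.75*s^2 + 33.847*s - 125.426 = (s - 2.8)(s + 3.1)(s^2 - 3.4*s + 14.45). Poles: -3.1, 1.7 + 3.4j, 1.7 - 3.4j, 2.8. All Re(p)<0: No (unstable)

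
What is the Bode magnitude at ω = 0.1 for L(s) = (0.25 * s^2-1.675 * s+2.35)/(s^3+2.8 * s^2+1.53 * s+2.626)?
Substitute s = j*0.1: L(j0.1) = 0.896738 - 0.116938j.
|L(j0.1)| = sqrt(Re² + Im²) = 0.9043.
20*log₁₀(0.9043) = -0.87 dB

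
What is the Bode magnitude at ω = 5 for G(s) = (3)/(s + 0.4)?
Substitute s = j*5: G(j5) = 0.0476948 - 0.596184j.
|G(j5)| = sqrt(Re² + Im²) = 0.5981.
20*log₁₀(0.5981) = -4.46 dB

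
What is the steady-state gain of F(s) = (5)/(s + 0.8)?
DC gain = F(0) = num(0)/den(0) = 5/0.8 = 6.25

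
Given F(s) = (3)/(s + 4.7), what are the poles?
Set denominator = 0: s + 4.7 = 0 → Poles: -4.7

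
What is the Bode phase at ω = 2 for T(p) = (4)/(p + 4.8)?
Substitute p = j*2: T(j2) = 0.710059 - 0.295858j.
∠T(j2) = atan2(Im, Re) = atan2(-0.295858, 0.710059) = -22.62°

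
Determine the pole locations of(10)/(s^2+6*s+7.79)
Set denominator = 0: s^2 + 6*s + 7.79 = (s + 1.9)(s + 4.1) = 0 → Poles: -1.9, -4.1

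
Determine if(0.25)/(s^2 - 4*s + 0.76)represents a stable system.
Denominator: s^2 - 4*s + 0.76 = (s - 0.2)(s - 3.8). Poles: 0.2, 3.8. All Re(p)<0: No (unstable)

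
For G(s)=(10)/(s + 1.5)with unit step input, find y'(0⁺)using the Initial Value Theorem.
IVT: y'(0⁺) = lim_{s→∞} s²·Y(s) = lim_{s→∞} s·G(s).
deg(num) = 0, deg(den) = 1, relative degree = 1, so s·G(s) → (leading num)/(leading den) = 10/1 = 10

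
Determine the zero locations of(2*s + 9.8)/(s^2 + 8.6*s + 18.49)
Set numerator = 0: 2*s + 9.8 = 0 → Zeros: -4.9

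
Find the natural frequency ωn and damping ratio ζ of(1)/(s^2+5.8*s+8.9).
Underdamped: complex pole -2.9 + 0.7j. ωn = |pole| = 2.983, ζ = -Re(pole)/ωn = 0.9721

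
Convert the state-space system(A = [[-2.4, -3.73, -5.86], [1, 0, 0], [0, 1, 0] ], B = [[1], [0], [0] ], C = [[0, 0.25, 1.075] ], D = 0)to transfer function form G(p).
G(p) = C(pI - A)⁻¹B + D.
Characteristic polynomial det(pI - A) = p^3 + 2.4*p^2 + 3.73*p + 5.86.
Numerator from C·adj(pI-A)·B + D·det(pI-A) = 0.25*p + 1.075.
G(p) = (0.25*p + 1.075)/(p^3 + 2.4*p^2 + 3.73*p + 5.86)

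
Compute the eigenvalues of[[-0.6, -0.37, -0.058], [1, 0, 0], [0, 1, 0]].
Eigenvalues solve det(λI - A) = 0.
Characteristic polynomial: λ^3 + 0.6*λ^2 + 0.37*λ + 0.058 = 0.
Factor: (λ + 0.2)(λ^2 + 0.4*λ + 0.29) = 0.
Roots: -0.2, -0.2 + 0.5j, -0.2 - 0.5j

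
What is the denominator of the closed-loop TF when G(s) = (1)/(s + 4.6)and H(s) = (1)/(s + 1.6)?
Characteristic poly = G_den * H_den + G_num * H_num = (s^2 + 6.2*s + 7.36) + (1) = s^2 + 6.2*s + 8.36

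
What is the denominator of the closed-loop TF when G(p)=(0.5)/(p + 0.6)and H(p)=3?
Characteristic poly = G_den * H_den + G_num * H_num = (p + 0.6) + (1.5) = p + 2.1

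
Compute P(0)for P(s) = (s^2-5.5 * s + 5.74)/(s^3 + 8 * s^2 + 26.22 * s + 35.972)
DC gain = P(0) = num(0)/den(0) = 5.74/35.972 = 0.1596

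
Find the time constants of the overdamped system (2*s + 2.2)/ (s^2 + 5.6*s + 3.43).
Overdamped: real poles at -0.7, -4.9. τ = -1/pole → τ₁ = 1.429, τ₂ = 0.2041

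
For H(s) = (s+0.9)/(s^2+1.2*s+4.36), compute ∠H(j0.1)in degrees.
Substitute s = j*0.1: H(j0.1) = 0.207373 + 0.0172679j.
∠H(j0.1) = atan2(Im, Re) = atan2(0.0172679, 0.207373) = 4.76°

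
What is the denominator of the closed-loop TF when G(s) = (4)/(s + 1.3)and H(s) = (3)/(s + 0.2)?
Characteristic poly = G_den * H_den + G_num * H_num = (s^2 + 1.5*s + 0.26) + (12) = s^2 + 1.5*s + 12.26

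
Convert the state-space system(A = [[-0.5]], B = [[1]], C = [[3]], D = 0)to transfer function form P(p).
P(p) = C(pI - A)⁻¹B + D.
Characteristic polynomial det(pI - A) = p + 0.5.
Numerator from C·adj(pI-A)·B + D·det(pI-A) = 3.
P(p) = (3)/(p + 0.5)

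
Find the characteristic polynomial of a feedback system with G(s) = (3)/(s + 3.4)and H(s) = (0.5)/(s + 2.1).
Characteristic poly = G_den * H_den + G_num * H_num = (s^2 + 5.5*s + 7.14) + (1.5) = s^2 + 5.5*s + 8.64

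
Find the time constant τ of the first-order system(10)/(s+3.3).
First-order system: τ = -1/pole. Pole = -3.3. τ = -1/(-3.3) = 0.303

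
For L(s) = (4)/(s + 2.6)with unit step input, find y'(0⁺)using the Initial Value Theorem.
IVT: y'(0⁺) = lim_{s→∞} s²·Y(s) = lim_{s→∞} s·L(s).
deg(num) = 0, deg(den) = 1, relative degree = 1, so s·L(s) → (leading num)/(leading den) = 4/1 = 4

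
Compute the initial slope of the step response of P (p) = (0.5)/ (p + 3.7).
IVT: y'(0⁺) = lim_{p→∞} p²·Y(p) = lim_{p→∞} p·P(p).
deg(num) = 0, deg(den) = 1, relative degree = 1, so p·P(p) → (leading num)/(leading den) = 0.5/1 = 0.5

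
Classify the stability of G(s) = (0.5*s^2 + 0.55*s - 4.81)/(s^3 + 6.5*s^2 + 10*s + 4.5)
Denominator: s^3 + 6.5*s^2 + 10*s + 4.5 = (s + 4.5)(s + 1)(s + 1). Poles: -1, -1, -4.5. Stable (all poles in LHP)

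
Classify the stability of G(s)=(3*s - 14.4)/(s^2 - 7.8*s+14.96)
Denominator: s^2 - 7.8*s + 14.96 = (s - 4.4)(s - 3.4). Poles: 3.4, 4.4. Unstable (2 pole(s) in RHP)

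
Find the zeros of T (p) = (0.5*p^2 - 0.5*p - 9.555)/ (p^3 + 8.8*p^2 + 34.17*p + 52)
Set numerator = 0: 0.5*p^2 - 0.5*p - 9.555 = 0.5*(p - 4.9)(p + 3.9) = 0 → Zeros: -3.9, 4.9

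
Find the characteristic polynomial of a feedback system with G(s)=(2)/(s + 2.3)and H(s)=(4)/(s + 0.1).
Characteristic poly = G_den * H_den + G_num * H_num = (s^2 + 2.4*s + 0.23) + (8) = s^2 + 2.4*s + 8.23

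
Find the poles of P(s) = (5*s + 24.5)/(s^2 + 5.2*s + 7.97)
Set denominator = 0: s^2 + 5.2*s + 7.97 = 0 → Poles: -2.6 + 1.1j, -2.6 - 1.1j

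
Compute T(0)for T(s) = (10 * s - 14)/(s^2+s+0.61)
DC gain = T(0) = num(0)/den(0) = -14/0.61 = -22.95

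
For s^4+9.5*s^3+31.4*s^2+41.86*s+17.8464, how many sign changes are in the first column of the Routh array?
Routh array:
s^4: [1, 31.4, 17.8464]; s^3: [9.5, 41.86]; s^2: [26.9937, 17.8464]; s^1: [35.5792]; s^0: [17.8464]
First column: [1, 9.5, 26.9937, 35.5792, 17.8464]. Sign changes = 0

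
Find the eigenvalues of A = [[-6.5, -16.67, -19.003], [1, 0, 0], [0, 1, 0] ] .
Eigenvalues solve det(λI - A) = 0.
Characteristic polynomial: λ^3 + 6.5*λ^2 + 16.67*λ + 19.003 = 0.
Factor: (λ + 3.1)(λ^2 + 3.4*λ + 6.13) = 0.
Roots: -1.7 + 1.8j, -1.7 - 1.8j, -3.1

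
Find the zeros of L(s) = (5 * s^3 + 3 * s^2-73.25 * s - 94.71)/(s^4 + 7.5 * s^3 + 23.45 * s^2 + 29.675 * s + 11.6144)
Set numerator = 0: 5*s^3 + 3*s^2 - 73.25*s - 94.71 = 5*(s + 1.4)(s + 3.3)(s - 4.1) = 0 → Zeros: -1.4, -3.3, 4.1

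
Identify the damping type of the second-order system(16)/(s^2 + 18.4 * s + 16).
Standard form: ωn²/(s²+2ζωn·s+ωn²) gives ωn=4, ζ=2.3.
Overdamped (ζ = 2.3 > 1)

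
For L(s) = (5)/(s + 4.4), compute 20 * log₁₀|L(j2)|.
Substitute s = j*2: L(j2) = 0.941781 - 0.428082j.
|L(j2)| = sqrt(Re² + Im²) = 1.035.
20*log₁₀(1.035) = 0.29 dB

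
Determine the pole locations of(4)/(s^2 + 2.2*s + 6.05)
Set denominator = 0: s^2 + 2.2*s + 6.05 = 0 → Poles: -1.1 + 2.2j, -1.1 - 2.2j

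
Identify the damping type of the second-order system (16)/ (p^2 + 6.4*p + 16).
Standard form: ωn²/(p²+2ζωn·p+ωn²) gives ωn=4, ζ=0.8.
Underdamped (ζ = 0.8 < 1)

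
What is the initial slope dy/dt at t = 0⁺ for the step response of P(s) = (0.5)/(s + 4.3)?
IVT: y'(0⁺) = lim_{s→∞} s²·Y(s) = lim_{s→∞} s·P(s).
deg(num) = 0, deg(den) = 1, relative degree = 1, so s·P(s) → (leading num)/(leading den) = 0.5/1 = 0.5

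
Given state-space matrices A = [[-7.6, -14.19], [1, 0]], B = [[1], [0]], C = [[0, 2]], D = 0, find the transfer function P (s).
P(s) = C(sI - A)⁻¹B + D.
Characteristic polynomial det(sI - A) = s^2 + 7.6*s + 14.19.
Numerator from C·adj(sI-A)·B + D·det(sI-A) = 2.
P(s) = (2)/(s^2 + 7.6*s + 14.19)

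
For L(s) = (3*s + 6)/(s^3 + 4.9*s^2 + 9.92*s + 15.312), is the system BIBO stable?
Denominator: s^3 + 4.9*s^2 + 9.92*s + 15.312 = (s + 3.3)(s^2 + 1.6*s + 4.64). Poles: -0.8 + 2j, -0.8 - 2j, -3.3. All Re(p)<0: Yes (stable)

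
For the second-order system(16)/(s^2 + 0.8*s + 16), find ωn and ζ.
Standard form: ωn²/(s²+2ζωn·s+ωn²).
const=16=ωn² → ωn=4, s coeff=0.8=2ζωn → ζ=0.1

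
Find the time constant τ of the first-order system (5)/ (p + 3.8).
First-order system: τ = -1/pole. Pole = -3.8. τ = -1/(-3.8) = 0.2632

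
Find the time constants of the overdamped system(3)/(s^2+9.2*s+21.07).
Overdamped: real poles at -4.3, -4.9. τ = -1/pole → τ₁ = 0.2326, τ₂ = 0.2041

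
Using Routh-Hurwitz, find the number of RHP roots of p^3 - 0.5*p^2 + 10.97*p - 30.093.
Routh array:
p^3: [1, 10.97]; p^2: [-0.5, -30.093]; p^1: [-49.216]; p^0: [-30.093]
First column: [1, -0.5, -49.216, -30.093]. Sign changes = RHP roots = 1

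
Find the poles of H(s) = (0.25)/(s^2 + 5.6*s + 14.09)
Set denominator = 0: s^2 + 5.6*s + 14.09 = 0 → Poles: -2.8 + 2.5j, -2.8 - 2.5j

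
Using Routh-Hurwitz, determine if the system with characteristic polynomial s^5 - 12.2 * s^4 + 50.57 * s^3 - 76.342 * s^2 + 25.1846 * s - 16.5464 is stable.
Routh array:
s^5: [1, 50.57, 25.1846]; s^4: [-12.2, -76.342, -16.5464]; s^3: [44.3125, 23.8283]; s^2: [-69.7816, -16.5464]; s^1: [13.3211]; s^0: [-16.5464]
First column: [1, -12.2, 44.3125, -69.7816, 13.3211, -16.5464]. Sign changes = 5.
No, unstable (5 RHP root(s))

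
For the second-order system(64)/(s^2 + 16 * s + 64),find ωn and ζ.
Standard form: ωn²/(s²+2ζωn·s+ωn²).
const=64=ωn² → ωn=8, s coeff=16=2ζωn → ζ=1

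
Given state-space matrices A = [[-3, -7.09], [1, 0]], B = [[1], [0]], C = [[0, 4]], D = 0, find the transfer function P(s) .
P(s) = C(sI - A)⁻¹B + D.
Characteristic polynomial det(sI - A) = s^2 + 3*s + 7.09.
Numerator from C·adj(sI-A)·B + D·det(sI-A) = 4.
P(s) = (4)/(s^2 + 3*s + 7.09)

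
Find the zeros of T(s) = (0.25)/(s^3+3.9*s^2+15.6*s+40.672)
Numerator is a nonzero constant (0.25) → Zeros: none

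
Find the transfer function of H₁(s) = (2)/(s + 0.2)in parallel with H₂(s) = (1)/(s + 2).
Parallel: H = H₁ + H₂ = (n₁·d₂ + n₂·d₁)/(d₁·d₂).
n₁·d₂ = 2*s + 4. n₂·d₁ = s + 0.2. Sum = 3*s + 4.2. d₁·d₂ = s^2 + 2.2*s + 0.4.
H(s) = (3*s + 4.2)/(s^2 + 2.2*s + 0.4)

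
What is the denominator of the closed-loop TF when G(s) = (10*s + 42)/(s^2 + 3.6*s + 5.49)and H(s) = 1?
Characteristic poly = G_den * H_den + G_num * H_num = (s^2 + 3.6*s + 5.49) + (10*s + 42) = s^2 + 13.6*s + 47.49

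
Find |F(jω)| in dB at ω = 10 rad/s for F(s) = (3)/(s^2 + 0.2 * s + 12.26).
Substitute s = j*10: F(j10) = -0.0341742 - 0.000778987j.
|F(j10)| = sqrt(Re² + Im²) = 0.03418.
20*log₁₀(0.03418) = -29.32 dB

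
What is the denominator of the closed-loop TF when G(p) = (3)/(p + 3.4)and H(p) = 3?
Characteristic poly = G_den * H_den + G_num * H_num = (p + 3.4) + (9) = p + 12.4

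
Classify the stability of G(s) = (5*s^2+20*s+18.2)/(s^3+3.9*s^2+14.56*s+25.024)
Denominator: s^3 + 3.9*s^2 + 14.56*s + 25.024 = (s + 2.3)(s^2 + 1.6*s + 10.88). Poles: -0.8 + 3.2j, -0.8 - 3.2j, -2.3. Stable (all poles in LHP)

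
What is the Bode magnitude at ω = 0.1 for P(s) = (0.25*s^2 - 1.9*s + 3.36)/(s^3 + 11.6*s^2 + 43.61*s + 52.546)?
Substitute s = j*0.1: P(j0.1) = 0.0632987 - 0.0088877j.
|P(j0.1)| = sqrt(Re² + Im²) = 0.06392.
20*log₁₀(0.06392) = -23.89 dB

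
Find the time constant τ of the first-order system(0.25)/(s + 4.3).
First-order system: τ = -1/pole. Pole = -4.3. τ = -1/(-4.3) = 0.2326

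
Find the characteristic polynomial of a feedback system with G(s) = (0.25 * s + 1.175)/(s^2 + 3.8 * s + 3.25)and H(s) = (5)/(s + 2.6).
Characteristic poly = G_den * H_den + G_num * H_num = (s^3 + 6.4*s^2 + 13.13*s + 8.45) + (1.25*s + 5.875) = s^3 + 6.4*s^2 + 14.38*s + 14.325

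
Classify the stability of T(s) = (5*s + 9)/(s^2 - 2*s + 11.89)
Denominator: s^2 - 2*s + 11.89. Poles: 1 + 3.3j, 1 - 3.3j. Unstable (2 pole(s) in RHP)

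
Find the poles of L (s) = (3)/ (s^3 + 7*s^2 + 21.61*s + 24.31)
Set denominator = 0: s^3 + 7*s^2 + 21.61*s + 24.31 = (s + 2.2)(s^2 + 4.8*s + 11.05) = 0 → Poles: -2.2, -2.4 + 2.3j, -2.4 - 2.3j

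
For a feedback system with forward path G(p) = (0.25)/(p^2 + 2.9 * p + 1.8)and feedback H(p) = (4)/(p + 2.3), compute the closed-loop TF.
Closed-loop T = G/(1+GH).
Numerator: G_num * H_den = 0.25*p + 0.575.
Denominator: G_den * H_den + G_num * H_num = (p^3 + 5.2*p^2 + 8.47*p + 4.14) + (1) = p^3 + 5.2*p^2 + 8.47*p + 5.14.
T(p) = (0.25*p + 0.575)/(p^3 + 5.2*p^2 + 8.47*p + 5.14)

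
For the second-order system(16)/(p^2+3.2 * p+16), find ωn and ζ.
Standard form: ωn²/(p²+2ζωn·p+ωn²).
const=16=ωn² → ωn=4, p coeff=3.2=2ζωn → ζ=0.4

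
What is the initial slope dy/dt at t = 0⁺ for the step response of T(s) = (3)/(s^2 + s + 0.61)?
IVT: y'(0⁺) = lim_{s→∞} s²·Y(s) = lim_{s→∞} s·T(s).
deg(num) = 0, deg(den) = 2, relative degree = 2 ≥ 2, so s·T(s) → 0. Initial slope = 0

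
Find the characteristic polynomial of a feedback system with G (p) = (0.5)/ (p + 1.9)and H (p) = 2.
Characteristic poly = G_den * H_den + G_num * H_num = (p + 1.9) + (1) = p + 2.9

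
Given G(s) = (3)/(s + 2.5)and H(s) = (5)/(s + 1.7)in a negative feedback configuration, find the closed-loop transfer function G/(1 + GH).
Closed-loop T = G/(1+GH).
Numerator: G_num * H_den = 3*s + 5.1.
Denominator: G_den * H_den + G_num * H_num = (s^2 + 4.2*s + 4.25) + (15) = s^2 + 4.2*s + 19.25.
T(s) = (3*s + 5.1)/(s^2 + 4.2*s + 19.25)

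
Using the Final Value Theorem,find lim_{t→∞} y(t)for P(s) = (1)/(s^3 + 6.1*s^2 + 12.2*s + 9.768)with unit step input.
FVT: lim_{t→∞} y(t) = lim_{s→0} s*Y(s) where Y(s) = P(s)/s.
= lim_{s→0} P(s) = P(0) = num(0)/den(0) = 1/9.768 = 0.1024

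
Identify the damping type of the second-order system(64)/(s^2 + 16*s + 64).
Standard form: ωn²/(s²+2ζωn·s+ωn²) gives ωn=8, ζ=1.
Critically damped (ζ = 1)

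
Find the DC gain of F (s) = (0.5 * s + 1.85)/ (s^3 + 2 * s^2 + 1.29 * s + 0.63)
DC gain = F(0) = num(0)/den(0) = 1.85/0.63 = 2.937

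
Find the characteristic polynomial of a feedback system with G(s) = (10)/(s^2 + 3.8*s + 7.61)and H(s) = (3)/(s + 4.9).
Characteristic poly = G_den * H_den + G_num * H_num = (s^3 + 8.7*s^2 + 26.23*s + 37.289) + (30) = s^3 + 8.7*s^2 + 26.23*s + 67.289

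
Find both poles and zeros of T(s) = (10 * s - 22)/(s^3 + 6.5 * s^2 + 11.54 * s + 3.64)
Set denominator = 0: s^3 + 6.5*s^2 + 11.54*s + 3.64 = (s + 2.6)(s + 3.5)(s + 0.4) = 0 → Poles: -0.4, -2.6, -3.5
Set numerator = 0: 10*s - 22 = 0 → Zeros: 2.2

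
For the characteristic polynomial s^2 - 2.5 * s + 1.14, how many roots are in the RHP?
s^2 - 2.5*s + 1.14 = (s - 1.9)(s - 0.6). Poles: 0.6, 1.9. RHP poles (Re>0): 2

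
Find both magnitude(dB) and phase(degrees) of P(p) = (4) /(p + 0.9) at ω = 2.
Substitute p = j*2: P(j2) = 0.748441 - 1.6632j.
|P| = 20*log₁₀(sqrt(Re²+Im²)) = 5.22 dB.
∠P = atan2(Im, Re) = -65.77°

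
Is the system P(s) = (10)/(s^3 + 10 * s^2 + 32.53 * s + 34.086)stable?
Denominator: s^3 + 10*s^2 + 32.53*s + 34.086 = (s + 3.9)(s + 3.8)(s + 2.3). Poles: -2.3, -3.8, -3.9. All Re(p)<0: Yes (stable)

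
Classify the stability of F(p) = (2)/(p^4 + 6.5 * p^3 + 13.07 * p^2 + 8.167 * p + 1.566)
Denominator: p^4 + 6.5*p^3 + 13.07*p^2 + 8.167*p + 1.566 = (p + 0.5)(p + 2.9)(p + 2.7)(p + 0.4). Poles: -0.4, -0.5, -2.7, -2.9. Stable (all poles in LHP)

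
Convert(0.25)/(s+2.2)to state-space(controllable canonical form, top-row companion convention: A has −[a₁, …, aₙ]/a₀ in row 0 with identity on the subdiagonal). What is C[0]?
Reachable canonical form: C = numerator coefficients (right-aligned, zero-padded to length n).
num = 0.25, C = [[0.25]].
C[0] = 0.25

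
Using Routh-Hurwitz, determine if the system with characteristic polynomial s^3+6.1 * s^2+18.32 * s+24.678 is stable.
Routh array:
s^3: [1, 18.32]; s^2: [6.1, 24.678]; s^1: [14.2744]; s^0: [24.678]
First column: [1, 6.1, 14.2744, 24.678]. Sign changes = 0.
Yes, stable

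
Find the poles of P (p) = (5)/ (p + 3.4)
Set denominator = 0: p + 3.4 = 0 → Poles: -3.4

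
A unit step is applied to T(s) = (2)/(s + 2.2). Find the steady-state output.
FVT: lim_{t→∞} y(t) = lim_{s→0} s*Y(s) where Y(s) = T(s)/s.
= lim_{s→0} T(s) = T(0) = num(0)/den(0) = 2/2.2 = 0.9091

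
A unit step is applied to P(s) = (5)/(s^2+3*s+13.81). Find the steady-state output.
FVT: lim_{t→∞} y(t) = lim_{s→0} s*Y(s) where Y(s) = P(s)/s.
= lim_{s→0} P(s) = P(0) = num(0)/den(0) = 5/13.81 = 0.3621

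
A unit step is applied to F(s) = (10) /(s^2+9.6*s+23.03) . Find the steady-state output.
FVT: lim_{t→∞} y(t) = lim_{s→0} s*Y(s) where Y(s) = F(s)/s.
= lim_{s→0} F(s) = F(0) = num(0)/den(0) = 10/23.03 = 0.4342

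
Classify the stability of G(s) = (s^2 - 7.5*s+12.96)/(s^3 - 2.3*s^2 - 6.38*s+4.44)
Denominator: s^3 - 2.3*s^2 - 6.38*s + 4.44 = (s - 3.7)(s - 0.6)(s + 2). Poles: -2, 0.6, 3.7. Unstable (2 pole(s) in RHP)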